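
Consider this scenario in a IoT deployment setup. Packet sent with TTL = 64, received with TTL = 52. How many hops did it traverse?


Given: initial TTL = 64, received TTL = 52
Hops = initial TTL - received TTL
Hops = 64 - 52 = 12

12


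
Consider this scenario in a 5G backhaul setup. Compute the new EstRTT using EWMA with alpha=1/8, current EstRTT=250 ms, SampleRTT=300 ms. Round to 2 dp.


Given: EstRTT = 250 ms, SampleRTT = 300 ms, alpha = 1/8
New EstRTT = (1 - alpha) * EstRTT + alpha * SampleRTT
(7/8) * 250 = 218.75
(1/8) * 300 = 37.5
New EstRTT = 218.75 + 37.5 = 256.25 ms -> 256.25 ms (2 dp)

256.25


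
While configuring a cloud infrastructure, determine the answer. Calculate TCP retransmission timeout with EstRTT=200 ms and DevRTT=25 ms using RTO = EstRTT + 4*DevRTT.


Given: EstRTT = 200 ms, DevRTT = 25 ms
Timeout = EstRTT + 4 * DevRTT
4 * DevRTT = 4 * 25 = 100
Timeout = 200 + 100 = 300 ms

300


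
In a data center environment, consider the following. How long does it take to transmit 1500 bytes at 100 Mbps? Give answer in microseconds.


Given: packet = 1500 bytes, bandwidth = 100 Mbps
Packet in bits = 1500 * 8 = 12000 bits
Bandwidth = 100 * 10^6 = 100000000 bps
Time = 12000 / 100000000 seconds
Time in us = 12000 * 10^6 / 100000000 = 120

120


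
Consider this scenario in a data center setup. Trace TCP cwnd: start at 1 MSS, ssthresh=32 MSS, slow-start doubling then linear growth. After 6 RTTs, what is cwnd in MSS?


RTT 0: cwnd = 1 MSS (initial)
RTT 1: cwnd = 2 MSS (slow start, doubled)
RTT 2: cwnd = 4 MSS (slow start, doubled)
RTT 3: cwnd = 8 MSS (slow start, doubled)
RTT 4: cwnd = 16 MSS (slow start, doubled)
RTT 5: cwnd = 32 MSS (slow start, doubled)
RTT 6: cwnd = 33 MSS (congestion avoidance, +1)

33


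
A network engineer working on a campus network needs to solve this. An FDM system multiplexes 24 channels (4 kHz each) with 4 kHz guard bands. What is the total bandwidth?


Given: 24 channels, 4 kHz each, guard = 4 kHz
Channel bandwidth = 24 * 4 = 96 kHz
Guard bands = 23 gaps * 4 kHz = 92 kHz
Total = 96 + 92 = 188 kHz

188


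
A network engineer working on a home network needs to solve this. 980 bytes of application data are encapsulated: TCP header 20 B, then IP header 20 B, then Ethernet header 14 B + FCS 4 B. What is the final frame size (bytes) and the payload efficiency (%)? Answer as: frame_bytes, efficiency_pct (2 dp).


TCP segment = 980 + 20 = 1000 B
IP packet = 1000 + 20 = 1020 B
Ethernet frame = 1020 + 14 + 4 = 1038 B
Efficiency = app / frame = 980 / 1038 = 0.944123 = 94.4123% -> 94.41% (2 dp)

1038, 94.41


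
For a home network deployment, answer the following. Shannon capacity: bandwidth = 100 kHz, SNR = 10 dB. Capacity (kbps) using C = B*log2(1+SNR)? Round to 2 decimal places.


Given: B = 100 kHz, SNR = 10 dB
SNR linear = 10^(10/10) = 10
1 + SNR = 11
log2(11) = 3.4594316186
C = 100 * 1000 * 3.4594316186 = 345943.1619 bps
C = 345.943162 kbps -> 345.94 kbps (2 dp)

345.94


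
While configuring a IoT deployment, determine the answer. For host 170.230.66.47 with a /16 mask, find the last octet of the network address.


Given: IP = 170.230.66.47, prefix = /16
Subnet mask = 255.255.0.0
Last octet of IP: 47
Last octet of mask: 0
Network last octet = 47 AND 0 = 0

0


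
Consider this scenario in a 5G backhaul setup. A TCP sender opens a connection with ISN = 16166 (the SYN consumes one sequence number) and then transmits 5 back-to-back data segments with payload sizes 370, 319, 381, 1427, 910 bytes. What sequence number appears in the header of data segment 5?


The SYN occupies sequence number ISN = 16166, so the first data byte is ISN + 1 = 16167.
SEQ of data segment i = (ISN + 1) + sum of payload sizes of segments 1..i-1.
Segment 1: SEQ = 16167, payload = 370 bytes
Segment 2: SEQ = 16537, payload = 319 bytes
Segment 3: SEQ = 16856, payload = 381 bytes
Segment 4: SEQ = 17237, payload = 1427 bytes
Segment 5: SEQ = 18664, payload = 910 bytes
SEQ of segment 5 = 16167 + 370 + 319 + 381 + 1427 = 18664

18664


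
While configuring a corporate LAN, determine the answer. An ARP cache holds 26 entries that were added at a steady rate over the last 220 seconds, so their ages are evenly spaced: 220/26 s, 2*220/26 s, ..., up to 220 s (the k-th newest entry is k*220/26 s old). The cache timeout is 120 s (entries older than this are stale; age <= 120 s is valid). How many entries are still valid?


Ages are k * 220/26 s for k = 1..26 (spacing = 8.4615 s).
Entry k is valid iff k * 220/26 <= 120 iff k <= 26 * 120 / 220 = 14.1818
n_valid = floor(14.1818) = 14
(n_stale = 26 - 14 = 12)

14


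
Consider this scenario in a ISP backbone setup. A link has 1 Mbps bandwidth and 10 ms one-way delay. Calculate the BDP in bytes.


Given: bandwidth = 1 Mbps, delay = 10 ms
BDP in bits = 1 * 10^6 * 10 / 1000
BDP in bits = 10000
BDP in bytes = 10000 / 8 = 1250

1250


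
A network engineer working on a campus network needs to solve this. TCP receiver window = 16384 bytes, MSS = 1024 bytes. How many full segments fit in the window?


Given: RWND = 16384 bytes, MSS = 1024 bytes
Full segments = floor(RWND / MSS)
Full segments = floor(16384 / 1024)
Full segments = floor(16.0) = 16

16


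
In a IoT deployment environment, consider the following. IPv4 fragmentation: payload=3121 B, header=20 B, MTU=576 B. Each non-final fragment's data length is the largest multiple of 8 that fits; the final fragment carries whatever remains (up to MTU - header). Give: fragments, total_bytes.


Max data per non-final fragment = floor((MTU - header)/8)*8 = floor((576 - 20)/8)*8 = floor(556/8)*8 = 552 B
Final fragment needs no 8-byte alignment: it can carry up to MTU - header = 556 B
Non-final fragments needed = ceil((payload - 556) / 552) = ceil(2565/552) = ceil(4.6467) = 5
Number of fragments = 5 + 1 = 6
Fragment sizes (data): 5 * 552 B + 361 B (last, 361 <= 556 OK)
Total bytes sent = payload + n_frags * header = 3121 + 6*20 = 3121 + 120 = 3241 B

6, 3241


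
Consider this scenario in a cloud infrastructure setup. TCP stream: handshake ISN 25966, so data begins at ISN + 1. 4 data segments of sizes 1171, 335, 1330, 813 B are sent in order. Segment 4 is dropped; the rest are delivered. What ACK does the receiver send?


SYN uses sequence number 25966; first data byte = ISN + 1 = 25967.
Segment 1: SEQ = 25967, len = 1171 B, covers [25967, 27137]
Segment 2: SEQ = 27138, len = 335 B, covers [27138, 27472]
Segment 3: SEQ = 27473, len = 1330 B, covers [27473, 28802]
Segment 4: SEQ = 28803, len = 813 B, covers [28803, 29615] [LOST]
In-order data received: bytes [25967, 28802] (segments 1..3).
Segment 4 missing -> gap begins at byte 28803.
Cumulative ACK = next expected in-order byte = 25967 + 1171 + 335 + 1330 = 28803

28803


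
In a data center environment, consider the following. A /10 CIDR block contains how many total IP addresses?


Given: CIDR prefix /10
Host bits = 32 - 10 = 22
Total addresses = 2^22 = 4194304

4194304


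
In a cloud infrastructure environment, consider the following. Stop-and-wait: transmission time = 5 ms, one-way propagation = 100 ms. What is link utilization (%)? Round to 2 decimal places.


Given: Ttrans = 5 ms, Tprop = 100 ms
RTT = 2 * Tprop = 2 * 100 = 200 ms
U = Ttrans / (Ttrans + RTT)
U = 5 / (5 + 200)
U = 5 / 205 = 0.02439
U% = 2.44%

2.44


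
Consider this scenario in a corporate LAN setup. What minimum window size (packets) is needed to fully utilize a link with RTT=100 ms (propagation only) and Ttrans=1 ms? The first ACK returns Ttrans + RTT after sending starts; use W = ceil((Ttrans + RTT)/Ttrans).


Given: Ttrans = 1 ms, RTT = 100 ms (= 2 * Tprop, Tprop = 50 ms)
Time until first ACK returns = Ttrans + RTT = 1 + 100 = 101 ms
Need W * Ttrans >= Ttrans + RTT  ->  W >= (Ttrans + RTT) / Ttrans
(Ttrans + RTT) / Ttrans = 101 / 1 = 101
W_min = ceil(101) = 101

101


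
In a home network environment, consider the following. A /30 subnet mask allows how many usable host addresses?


Given: subnet mask /30
Host bits = 32 - 30 = 2
Total addresses = 2^2 = 4
Usable hosts = 4 - 2 (network + broadcast) = 2

2


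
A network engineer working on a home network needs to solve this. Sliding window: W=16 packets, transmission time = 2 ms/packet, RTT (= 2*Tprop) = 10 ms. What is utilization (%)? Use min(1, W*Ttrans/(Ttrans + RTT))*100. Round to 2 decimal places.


Given: W = 16, Ttrans = 2 ms, RTT = 10 ms (= 2 * Tprop, Tprop = 5 ms)
Cycle time = Ttrans + RTT = 2 + 10 = 12 ms (first packet sent until its ACK returns)
W * Ttrans = 16 * 2 = 32 ms of sending per cycle
W * Ttrans / (Ttrans + RTT) = 32 / 12 = 2.666667
U = min(1, 2.666667) = 1.000000
U% = 100.00%

100.00


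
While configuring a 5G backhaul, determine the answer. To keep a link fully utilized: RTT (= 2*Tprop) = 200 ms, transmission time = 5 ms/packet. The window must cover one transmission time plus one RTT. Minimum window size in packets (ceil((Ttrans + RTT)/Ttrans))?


Given: Ttrans = 5 ms, RTT = 200 ms (= 2 * Tprop, Tprop = 100 ms)
Time until first ACK returns = Ttrans + RTT = 5 + 200 = 205 ms
Need W * Ttrans >= Ttrans + RTT  ->  W >= (Ttrans + RTT) / Ttrans
(Ttrans + RTT) / Ttrans = 205 / 5 = 41
W_min = ceil(41) = 41

41


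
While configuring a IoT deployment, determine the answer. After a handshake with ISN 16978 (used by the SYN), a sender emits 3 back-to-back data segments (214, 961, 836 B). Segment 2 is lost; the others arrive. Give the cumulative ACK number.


SYN uses sequence number 16978; first data byte = ISN + 1 = 16979.
Segment 1: SEQ = 16979, len = 214 B, covers [16979, 17192]
Segment 2: SEQ = 17193, len = 961 B, covers [17193, 18153] [LOST]
Segment 3: SEQ = 18154, len = 836 B, covers [18154, 18989]
In-order data received: bytes [16979, 17192] (segments 1..1).
Segment 2 missing -> gap begins at byte 17193; later segments buffered out of order.
Cumulative ACK = next expected in-order byte = 16979 + 214 = 17193

17193


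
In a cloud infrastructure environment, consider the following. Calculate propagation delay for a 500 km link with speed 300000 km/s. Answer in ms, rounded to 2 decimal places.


Given: distance = 500 km, speed = 300000 km/s
Delay = distance / speed = 500 / 300000 seconds
Delay in ms = 500 * 1000 / 300000
Delay = 1.6667 ms
Rounded to 2 dp = 1.67 ms

1.67


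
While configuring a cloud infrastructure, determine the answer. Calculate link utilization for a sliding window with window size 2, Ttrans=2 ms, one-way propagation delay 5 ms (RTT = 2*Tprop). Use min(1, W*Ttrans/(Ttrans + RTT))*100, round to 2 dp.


Given: W = 2, Ttrans = 2 ms, RTT = 10 ms (= 2 * Tprop, Tprop = 5 ms)
Cycle time = Ttrans + RTT = 2 + 10 = 12 ms (first packet sent until its ACK returns)
W * Ttrans = 2 * 2 = 4 ms of sending per cycle
W * Ttrans / (Ttrans + RTT) = 4 / 12 = 0.333333
U = min(1, 0.333333) = 0.333333
U% = 33.33%

33.33


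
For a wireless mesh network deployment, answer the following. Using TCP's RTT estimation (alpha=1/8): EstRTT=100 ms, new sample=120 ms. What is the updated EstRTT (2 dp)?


Given: EstRTT = 100 ms, SampleRTT = 120 ms, alpha = 1/8
New EstRTT = (1 - alpha) * EstRTT + alpha * SampleRTT
(7/8) * 100 = 87.5
(1/8) * 120 = 15
New EstRTT = 87.5 + 15 = 102.5 ms -> 102.50 ms (2 dp)

102.50


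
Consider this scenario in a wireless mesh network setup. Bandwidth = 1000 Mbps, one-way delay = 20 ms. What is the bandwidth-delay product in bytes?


Given: bandwidth = 1000 Mbps, delay = 20 ms
BDP in bits = 1000 * 10^6 * 20 / 1000
BDP in bits = 20000000
BDP in bytes = 20000000 / 8 = 2500000

2500000


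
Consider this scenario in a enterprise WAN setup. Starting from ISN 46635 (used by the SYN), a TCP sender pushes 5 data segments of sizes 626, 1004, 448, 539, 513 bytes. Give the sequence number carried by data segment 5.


The SYN occupies sequence number ISN = 46635, so the first data byte is ISN + 1 = 46636.
SEQ of data segment i = (ISN + 1) + sum of payload sizes of segments 1..i-1.
Segment 1: SEQ = 46636, payload = 626 bytes
Segment 2: SEQ = 47262, payload = 1004 bytes
Segment 3: SEQ = 48266, payload = 448 bytes
Segment 4: SEQ = 48714, payload = 539 bytes
Segment 5: SEQ = 49253, payload = 513 bytes
SEQ of segment 5 = 46636 + 626 + 1004 + 448 + 539 = 49253

49253


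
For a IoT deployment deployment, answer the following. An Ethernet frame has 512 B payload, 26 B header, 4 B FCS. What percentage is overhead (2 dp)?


Given: payload = 512 B, header = 26 B, trailer = 4 B
Overhead bytes = header + trailer = 26 + 4 = 30
Total frame = payload + overhead = 512 + 30 = 542
Overhead % = 30 / 542 * 100 = 5.5351% -> 5.54% (2 dp)

5.54


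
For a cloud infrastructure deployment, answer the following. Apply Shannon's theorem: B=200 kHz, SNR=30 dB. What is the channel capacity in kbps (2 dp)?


Given: B = 200 kHz, SNR = 30 dB
SNR linear = 10^(30/10) = 1000
1 + SNR = 1001
log2(1001) = 9.9672262588
C = 200 * 1000 * 9.9672262588 = 1993445.2518 bps
C = 1993.445252 kbps -> 1993.45 kbps (2 dp)

1993.45


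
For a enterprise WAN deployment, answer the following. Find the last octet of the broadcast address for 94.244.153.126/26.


Given: IP = 94.244.153.126, prefix = /26
Host bits = 32 - 26 = 6
Network last octet = 126 AND mask = 64
Host part size = 2^6 - 1 = 63
Broadcast last octet = 64 OR 63 = 127

127


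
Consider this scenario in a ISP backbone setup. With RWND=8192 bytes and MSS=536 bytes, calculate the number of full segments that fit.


Given: RWND = 8192 bytes, MSS = 536 bytes
Full segments = floor(RWND / MSS)
Full segments = floor(8192 / 536)
Full segments = floor(15.2836) = 15

15


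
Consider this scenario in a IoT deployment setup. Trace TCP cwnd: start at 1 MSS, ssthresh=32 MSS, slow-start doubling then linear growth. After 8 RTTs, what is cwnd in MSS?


RTT 0: cwnd = 1 MSS (initial)
RTT 1: cwnd = 2 MSS (slow start, doubled)
RTT 2: cwnd = 4 MSS (slow start, doubled)
RTT 3: cwnd = 8 MSS (slow start, doubled)
RTT 4: cwnd = 16 MSS (slow start, doubled)
RTT 5: cwnd = 32 MSS (slow start, doubled)
RTT 6: cwnd = 33 MSS (congestion avoidance, +1)
RTT 7: cwnd = 34 MSS (congestion avoidance, +1)
RTT 8: cwnd = 35 MSS (congestion avoidance, +1)

35


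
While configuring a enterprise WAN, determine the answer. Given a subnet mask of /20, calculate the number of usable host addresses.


Given: subnet mask /20
Host bits = 32 - 20 = 12
Total addresses = 2^12 = 4096
Usable hosts = 4096 - 2 (network + broadcast) = 4094

4094


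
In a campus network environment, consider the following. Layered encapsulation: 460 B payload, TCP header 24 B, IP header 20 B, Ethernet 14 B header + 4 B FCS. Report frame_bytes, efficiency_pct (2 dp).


TCP segment = 460 + 24 = 484 B
IP packet = 484 + 20 = 504 B
Ethernet frame = 504 + 14 + 4 = 522 B
Efficiency = app / frame = 460 / 522 = 0.881226 = 88.1226% -> 88.12% (2 dp)

522, 88.12


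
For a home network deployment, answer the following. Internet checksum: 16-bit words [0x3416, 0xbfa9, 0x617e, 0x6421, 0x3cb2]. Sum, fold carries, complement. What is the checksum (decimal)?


Given words: [0x3416, 0xbfa9, 0x617e, 0x6421, 0x3cb2]
Step 1: Sum all words
Raw sum = 13334 + 49065 + 24958 + 25633 + 15538 = 128528
Step 2: Fold carry: (62992 + 1) = 62993
One's complement = ~62993 & 0xFFFF = 2542

2542


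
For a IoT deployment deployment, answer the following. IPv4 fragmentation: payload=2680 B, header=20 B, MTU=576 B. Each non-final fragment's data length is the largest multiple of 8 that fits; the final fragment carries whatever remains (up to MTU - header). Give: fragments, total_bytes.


Max data per non-final fragment = floor((MTU - header)/8)*8 = floor((576 - 20)/8)*8 = floor(556/8)*8 = 552 B
Final fragment needs no 8-byte alignment: it can carry up to MTU - header = 556 B
Non-final fragments needed = ceil((payload - 556) / 552) = ceil(2124/552) = ceil(3.8478) = 4
Number of fragments = 4 + 1 = 5
Fragment sizes (data): 4 * 552 B + 472 B (last, 472 <= 556 OK)
Total bytes sent = payload + n_frags * header = 2680 + 5*20 = 2680 + 100 = 2780 B

5, 2780


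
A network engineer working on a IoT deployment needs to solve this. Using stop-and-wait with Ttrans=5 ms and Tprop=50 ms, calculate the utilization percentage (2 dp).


Given: Ttrans = 5 ms, Tprop = 50 ms
RTT = 2 * Tprop = 2 * 50 = 100 ms
U = Ttrans / (Ttrans + RTT)
U = 5 / (5 + 100)
U = 5 / 105 = 0.047619
U% = 4.76%

4.76


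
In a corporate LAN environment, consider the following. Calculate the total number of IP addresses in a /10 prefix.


Given: CIDR prefix /10
Host bits = 32 - 10 = 22
Total addresses = 2^22 = 4194304

4194304


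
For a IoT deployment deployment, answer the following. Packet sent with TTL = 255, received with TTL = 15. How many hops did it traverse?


Given: initial TTL = 255, received TTL = 15
Hops = initial TTL - received TTL
Hops = 255 - 15 = 240

240


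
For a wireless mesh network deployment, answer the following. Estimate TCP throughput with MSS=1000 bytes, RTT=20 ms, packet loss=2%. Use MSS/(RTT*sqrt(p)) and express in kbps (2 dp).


Given: MSS = 1000 bytes, RTT = 20 ms, loss = 2%
RTT in seconds = 20 / 1000 = 0.02
Loss rate = 2% = 0.02
sqrt(loss) = sqrt(0.02) = 0.141421356237
Throughput (bytes/s) = 1000 / (0.02 * 0.141421356237) = 353553.3906
Throughput (kbps) = 353553.3906 * 8 / 1000 = 2828.427125 -> 2828.43 kbps (2 dp)

2828.43


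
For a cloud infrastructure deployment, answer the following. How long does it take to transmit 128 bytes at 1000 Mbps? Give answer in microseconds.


Given: packet = 128 bytes, bandwidth = 1000 Mbps
Packet in bits = 128 * 8 = 1024 bits
Bandwidth = 1000 * 10^6 = 1000000000 bps
Time = 1024 / 1000000000 seconds
Time in us = 1024 * 10^6 / 1000000000 = 1.024

1.024


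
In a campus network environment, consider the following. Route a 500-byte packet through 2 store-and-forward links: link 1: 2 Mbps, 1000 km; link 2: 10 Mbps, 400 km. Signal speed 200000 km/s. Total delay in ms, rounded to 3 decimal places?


Packet = 500 bytes = 4000 bits. Store-and-forward: sum (t_trans + t_prop) per link.
Link 1: t_trans = 4000/(2*10^6) s = 2.0000 ms; t_prop = 1000/200000 s = 5.0000 ms; subtotal = 7.0000 ms
Link 2: t_trans = 4000/(10*10^6) s = 0.4000 ms; t_prop = 400/200000 s = 2.0000 ms; subtotal = 2.4000 ms
End-to-end = 7.0000 + 2.4000 = 9.4000 ms -> 9.400 ms (3 dp)

9.400


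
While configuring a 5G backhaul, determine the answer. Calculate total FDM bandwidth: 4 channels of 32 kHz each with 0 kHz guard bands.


Given: 4 channels, 32 kHz each, guard = 0 kHz
Channel bandwidth = 4 * 32 = 128 kHz
Guard bands = 3 gaps * 0 kHz = 0 kHz
Total = 128 + 0 = 128 kHz

128


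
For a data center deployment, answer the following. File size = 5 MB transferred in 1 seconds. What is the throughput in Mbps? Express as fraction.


Given: file = 5 MB, time = 1 s
File in Mb = 5 * 8 = 40 Mb
Throughput = 40 / 1 Mbps
Throughput = 40 Mbps

40


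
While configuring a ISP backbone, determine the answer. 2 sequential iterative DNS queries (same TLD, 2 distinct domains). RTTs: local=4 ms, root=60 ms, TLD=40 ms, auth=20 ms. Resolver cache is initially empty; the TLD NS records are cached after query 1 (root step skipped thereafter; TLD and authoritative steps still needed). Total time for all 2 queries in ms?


Lookup 1 (cold cache): local + root + TLD + auth = 4 + 60 + 40 + 20 = 124 ms
Lookups 2..2 (TLD NS cached -> skip root; new domain -> still ask TLD and auth): local + TLD + auth = 4 + 40 + 20 = 64 ms each
Remaining 1 lookups: 1 * 64 = 64 ms
Total = 124 + 64 = 188 ms

188


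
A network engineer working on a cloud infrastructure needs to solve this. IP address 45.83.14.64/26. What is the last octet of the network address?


Given: IP = 45.83.14.64, prefix = /26
Subnet mask = 255.255.255.192
Last octet of IP: 64
Last octet of mask: 192
Network last octet = 64 AND 192 = 64

64


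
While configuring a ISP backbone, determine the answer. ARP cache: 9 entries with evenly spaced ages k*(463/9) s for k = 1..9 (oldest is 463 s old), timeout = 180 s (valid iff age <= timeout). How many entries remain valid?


Ages are k * 463/9 s for k = 1..9 (spacing = 51.4444 s).
Entry k is valid iff k * 463/9 <= 180 iff k <= 9 * 180 / 463 = 3.4989
n_valid = floor(3.4989) = 3
(n_stale = 9 - 3 = 6)

3


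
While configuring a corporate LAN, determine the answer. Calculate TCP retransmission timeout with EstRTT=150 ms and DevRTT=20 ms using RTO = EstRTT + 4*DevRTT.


Given: EstRTT = 150 ms, DevRTT = 20 ms
Timeout = EstRTT + 4 * DevRTT
4 * DevRTT = 4 * 20 = 80
Timeout = 150 + 80 = 230 ms

230


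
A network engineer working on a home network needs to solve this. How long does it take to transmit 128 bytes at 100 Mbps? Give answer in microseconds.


Given: packet = 128 bytes, bandwidth = 100 Mbps
Packet in bits = 128 * 8 = 1024 bits
Bandwidth = 100 * 10^6 = 100000000 bps
Time = 1024 / 100000000 seconds
Time in us = 1024 * 10^6 / 100000000 = 10.24

10.24


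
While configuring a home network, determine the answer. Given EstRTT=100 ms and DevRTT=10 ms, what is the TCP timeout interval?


Given: EstRTT = 100 ms, DevRTT = 10 ms
Timeout = EstRTT + 4 * DevRTT
4 * DevRTT = 4 * 10 = 40
Timeout = 100 + 40 = 140 ms

140


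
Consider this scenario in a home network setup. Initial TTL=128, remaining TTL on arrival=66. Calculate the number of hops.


Given: initial TTL = 128, received TTL = 66
Hops = initial TTL - received TTL
Hops = 128 - 66 = 62

62


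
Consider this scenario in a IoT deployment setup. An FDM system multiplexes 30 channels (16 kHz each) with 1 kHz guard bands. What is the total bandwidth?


Given: 30 channels, 16 kHz each, guard = 1 kHz
Channel bandwidth = 30 * 16 = 480 kHz
Guard bands = 29 gaps * 1 kHz = 29 kHz
Total = 480 + 29 = 509 kHz

509


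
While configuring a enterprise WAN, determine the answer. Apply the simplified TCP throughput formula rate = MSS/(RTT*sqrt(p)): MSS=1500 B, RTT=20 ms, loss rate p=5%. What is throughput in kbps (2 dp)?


Given: MSS = 1500 bytes, RTT = 20 ms, loss = 5%
RTT in seconds = 20 / 1000 = 0.02
Loss rate = 5% = 0.05
sqrt(loss) = sqrt(0.05) = 0.223606797750
Throughput (bytes/s) = 1500 / (0.02 * 0.223606797750) = 335410.1966
Throughput (kbps) = 335410.1966 * 8 / 1000 = 2683.281573 -> 2683.28 kbps (2 dp)

2683.28


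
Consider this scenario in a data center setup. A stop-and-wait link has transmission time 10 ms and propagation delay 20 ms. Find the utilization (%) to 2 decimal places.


Given: Ttrans = 10 ms, Tprop = 20 ms
RTT = 2 * Tprop = 2 * 20 = 40 ms
U = Ttrans / (Ttrans + RTT)
U = 10 / (10 + 40)
U = 10 / 50 = 0.2
U% = 20.00%

20.00


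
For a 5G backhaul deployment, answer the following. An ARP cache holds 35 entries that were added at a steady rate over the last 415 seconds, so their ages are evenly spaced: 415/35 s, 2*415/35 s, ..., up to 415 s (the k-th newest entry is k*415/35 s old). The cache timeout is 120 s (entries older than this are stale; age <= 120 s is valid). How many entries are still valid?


Ages are k * 415/35 s for k = 1..35 (spacing = 11.8571 s).
Entry k is valid iff k * 415/35 <= 120 iff k <= 35 * 120 / 415 = 10.1205
n_valid = floor(10.1205) = 10
(n_stale = 35 - 10 = 25)

10


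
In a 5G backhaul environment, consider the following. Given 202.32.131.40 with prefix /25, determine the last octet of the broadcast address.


Given: IP = 202.32.131.40, prefix = /25
Host bits = 32 - 25 = 7
Network last octet = 40 AND mask = 0
Host part size = 2^7 - 1 = 127
Broadcast last octet = 0 OR 127 = 127

127


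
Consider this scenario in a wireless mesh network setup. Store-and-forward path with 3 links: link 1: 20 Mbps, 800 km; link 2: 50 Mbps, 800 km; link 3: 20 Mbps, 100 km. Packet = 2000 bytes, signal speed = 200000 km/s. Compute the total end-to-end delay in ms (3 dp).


Packet = 2000 bytes = 16000 bits. Store-and-forward: sum (t_trans + t_prop) per link.
Link 1: t_trans = 16000/(20*10^6) s = 0.8000 ms; t_prop = 800/200000 s = 4.0000 ms; subtotal = 4.8000 ms
Link 2: t_trans = 16000/(50*10^6) s = 0.3200 ms; t_prop = 800/200000 s = 4.0000 ms; subtotal = 4.3200 ms
Link 3: t_trans = 16000/(20*10^6) s = 0.8000 ms; t_prop = 100/200000 s = 0.5000 ms; subtotal = 1.3000 ms
End-to-end = 4.8000 + 4.3200 + 1.3000 = 10.4200 ms -> 10.420 ms (3 dp)

10.420


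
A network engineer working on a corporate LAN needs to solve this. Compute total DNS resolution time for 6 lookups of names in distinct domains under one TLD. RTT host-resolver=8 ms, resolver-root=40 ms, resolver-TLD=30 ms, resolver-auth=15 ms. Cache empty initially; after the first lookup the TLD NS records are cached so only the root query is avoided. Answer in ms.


Lookup 1 (cold cache): local + root + TLD + auth = 8 + 40 + 30 + 15 = 93 ms
Lookups 2..6 (TLD NS cached -> skip root; new domain -> still ask TLD and auth): local + TLD + auth = 8 + 30 + 15 = 53 ms each
Remaining 5 lookups: 5 * 53 = 265 ms
Total = 93 + 265 = 358 ms

358


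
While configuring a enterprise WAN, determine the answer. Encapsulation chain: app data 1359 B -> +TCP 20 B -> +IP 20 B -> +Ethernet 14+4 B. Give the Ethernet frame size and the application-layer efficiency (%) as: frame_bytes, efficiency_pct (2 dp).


TCP segment = 1359 + 20 = 1379 B
IP packet = 1379 + 20 = 1399 B
Ethernet frame = 1399 + 14 + 4 = 1417 B
Efficiency = app / frame = 1359 / 1417 = 0.959068 = 95.9068% -> 95.91% (2 dp)

1417, 95.91


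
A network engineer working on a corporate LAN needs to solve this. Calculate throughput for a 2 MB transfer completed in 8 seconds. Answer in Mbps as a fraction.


Given: file = 2 MB, time = 8 s
File in Mb = 2 * 8 = 16 Mb
Throughput = 16 / 8 Mbps
Throughput = 2 Mbps

2


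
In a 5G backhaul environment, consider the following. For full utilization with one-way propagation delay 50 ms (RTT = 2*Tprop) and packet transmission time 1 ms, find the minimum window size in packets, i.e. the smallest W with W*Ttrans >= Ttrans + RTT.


Given: Ttrans = 1 ms, RTT = 100 ms (= 2 * Tprop, Tprop = 50 ms)
Time until first ACK returns = Ttrans + RTT = 1 + 100 = 101 ms
Need W * Ttrans >= Ttrans + RTT  ->  W >= (Ttrans + RTT) / Ttrans
(Ttrans + RTT) / Ttrans = 101 / 1 = 101
W_min = ceil(101) = 101

101


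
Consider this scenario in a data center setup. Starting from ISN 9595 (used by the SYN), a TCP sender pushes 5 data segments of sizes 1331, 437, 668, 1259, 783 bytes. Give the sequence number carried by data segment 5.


The SYN occupies sequence number ISN = 9595, so the first data byte is ISN + 1 = 9596.
SEQ of data segment i = (ISN + 1) + sum of payload sizes of segments 1..i-1.
Segment 1: SEQ = 9596, payload = 1331 bytes
Segment 2: SEQ = 10927, payload = 437 bytes
Segment 3: SEQ = 11364, payload = 668 bytes
Segment 4: SEQ = 12032, payload = 1259 bytes
Segment 5: SEQ = 13291, payload = 783 bytes
SEQ of segment 5 = 9596 + 1331 + 437 + 668 + 1259 = 13291

13291


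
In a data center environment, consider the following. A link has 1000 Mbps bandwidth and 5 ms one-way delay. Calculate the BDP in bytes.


Given: bandwidth = 1000 Mbps, delay = 5 ms
BDP in bits = 1000 * 10^6 * 5 / 1000
BDP in bits = 5000000
BDP in bytes = 5000000 / 8 = 625000

625000


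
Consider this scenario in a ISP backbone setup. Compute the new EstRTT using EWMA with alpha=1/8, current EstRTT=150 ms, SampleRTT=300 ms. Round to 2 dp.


Given: EstRTT = 150 ms, SampleRTT = 300 ms, alpha = 1/8
New EstRTT = (1 - alpha) * EstRTT + alpha * SampleRTT
(7/8) * 150 = 131.25
(1/8) * 300 = 37.5
New EstRTT = 131.25 + 37.5 = 168.75 ms -> 168.75 ms (2 dp)

168.75


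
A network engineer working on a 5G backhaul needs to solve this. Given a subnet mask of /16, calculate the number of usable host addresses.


Given: subnet mask /16
Host bits = 32 - 16 = 16
Total addresses = 2^16 = 65536
Usable hosts = 65536 - 2 (network + broadcast) = 65534

65534


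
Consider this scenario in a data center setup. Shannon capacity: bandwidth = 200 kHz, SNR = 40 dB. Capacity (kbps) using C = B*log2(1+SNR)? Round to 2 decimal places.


Given: B = 200 kHz, SNR = 40 dB
SNR linear = 10^(40/10) = 10000
1 + SNR = 10001
log2(10001) = 13.2878566418
C = 200 * 1000 * 13.2878566418 = 2657571.3284 bps
C = 2657.571328 kbps -> 2657.57 kbps (2 dp)

2657.57


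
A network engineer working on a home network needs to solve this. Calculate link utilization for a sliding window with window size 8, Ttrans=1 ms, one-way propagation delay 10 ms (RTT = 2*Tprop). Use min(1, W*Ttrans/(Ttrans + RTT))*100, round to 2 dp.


Given: W = 8, Ttrans = 1 ms, RTT = 20 ms (= 2 * Tprop, Tprop = 10 ms)
Cycle time = Ttrans + RTT = 1 + 20 = 21 ms (first packet sent until its ACK returns)
W * Ttrans = 8 * 1 = 8 ms of sending per cycle
W * Ttrans / (Ttrans + RTT) = 8 / 21 = 0.380952
U = min(1, 0.380952) = 0.380952
U% = 38.10%

38.10


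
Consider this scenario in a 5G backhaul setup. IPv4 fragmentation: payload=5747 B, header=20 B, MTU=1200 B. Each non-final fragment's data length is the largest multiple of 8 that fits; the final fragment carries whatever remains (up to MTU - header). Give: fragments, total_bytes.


Max data per non-final fragment = floor((MTU - header)/8)*8 = floor((1200 - 20)/8)*8 = floor(1180/8)*8 = 1176 B
Final fragment needs no 8-byte alignment: it can carry up to MTU - header = 1180 B
Non-final fragments needed = ceil((payload - 1180) / 1176) = ceil(4567/1176) = ceil(3.8835) = 4
Number of fragments = 4 + 1 = 5
Fragment sizes (data): 4 * 1176 B + 1043 B (last, 1043 <= 1180 OK)
Total bytes sent = payload + n_frags * header = 5747 + 5*20 = 5747 + 100 = 5847 B

5, 5847


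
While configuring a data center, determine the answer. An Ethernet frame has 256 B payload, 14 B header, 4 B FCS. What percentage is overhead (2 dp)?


Given: payload = 256 B, header = 14 B, trailer = 4 B
Overhead bytes = header + trailer = 14 + 4 = 18
Total frame = payload + overhead = 256 + 18 = 274
Overhead % = 18 / 274 * 100 = 6.5693% -> 6.57% (2 dp)

6.57


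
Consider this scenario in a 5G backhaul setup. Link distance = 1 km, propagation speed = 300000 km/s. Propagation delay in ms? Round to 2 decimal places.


Given: distance = 1 km, speed = 300000 km/s
Delay = distance / speed = 1 / 300000 seconds
Delay in ms = 1 * 1000 / 300000
Delay = 0.0033 ms
Rounded to 2 dp = 0.00 ms

0.00


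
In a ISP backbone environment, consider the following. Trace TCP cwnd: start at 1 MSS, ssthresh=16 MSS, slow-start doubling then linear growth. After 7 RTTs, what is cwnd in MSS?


RTT 0: cwnd = 1 MSS (initial)
RTT 1: cwnd = 2 MSS (slow start, doubled)
RTT 2: cwnd = 4 MSS (slow start, doubled)
RTT 3: cwnd = 8 MSS (slow start, doubled)
RTT 4: cwnd = 16 MSS (slow start, doubled)
RTT 5: cwnd = 17 MSS (congestion avoidance, +1)
RTT 6: cwnd = 18 MSS (congestion avoidance, +1)
RTT 7: cwnd = 19 MSS (congestion avoidance, +1)

19


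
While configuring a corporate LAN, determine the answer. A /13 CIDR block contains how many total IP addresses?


Given: CIDR prefix /13
Host bits = 32 - 13 = 19
Total addresses = 2^19 = 524288

524288


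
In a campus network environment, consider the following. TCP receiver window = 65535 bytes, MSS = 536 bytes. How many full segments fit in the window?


Given: RWND = 65535 bytes, MSS = 536 bytes
Full segments = floor(RWND / MSS)
Full segments = floor(65535 / 536)
Full segments = floor(122.2668) = 122

122


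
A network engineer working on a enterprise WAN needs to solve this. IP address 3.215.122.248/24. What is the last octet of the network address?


Given: IP = 3.215.122.248, prefix = /24
Subnet mask = 255.255.255.0
Last octet of IP: 248
Last octet of mask: 0
Network last octet = 248 AND 0 = 0

0


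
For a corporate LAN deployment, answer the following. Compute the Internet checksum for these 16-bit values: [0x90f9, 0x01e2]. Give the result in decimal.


Given words: [0x90f9, 0x01e2]
Step 1: Sum all words
Raw sum = 37113 + 482 = 37595
One's complement = ~37595 & 0xFFFF = 27940

27940


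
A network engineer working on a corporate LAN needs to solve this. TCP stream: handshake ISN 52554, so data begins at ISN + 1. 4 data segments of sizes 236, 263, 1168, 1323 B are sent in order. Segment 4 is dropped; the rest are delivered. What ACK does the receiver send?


SYN uses sequence number 52554; first data byte = ISN + 1 = 52555.
Segment 1: SEQ = 52555, len = 236 B, covers [52555, 52790]
Segment 2: SEQ = 52791, len = 263 B, covers [52791, 53053]
Segment 3: SEQ = 53054, len = 1168 B, covers [53054, 54221]
Segment 4: SEQ = 54222, len = 1323 B, covers [54222, 55544] [LOST]
In-order data received: bytes [52555, 54221] (segments 1..3).
Segment 4 missing -> gap begins at byte 54222.
Cumulative ACK = next expected in-order byte = 52555 + 236 + 263 + 1168 = 54222

54222


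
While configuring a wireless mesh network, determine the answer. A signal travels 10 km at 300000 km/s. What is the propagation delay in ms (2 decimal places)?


Given: distance = 10 km, speed = 300000 km/s
Delay = distance / speed = 10 / 300000 seconds
Delay in ms = 10 * 1000 / 300000
Delay = 0.0333 ms
Rounded to 2 dp = 0.03 ms

0.03


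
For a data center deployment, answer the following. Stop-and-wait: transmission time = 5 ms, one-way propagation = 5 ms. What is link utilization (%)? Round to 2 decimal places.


Given: Ttrans = 5 ms, Tprop = 5 ms
RTT = 2 * Tprop = 2 * 5 = 10 ms
U = Ttrans / (Ttrans + RTT)
U = 5 / (5 + 10)
U = 5 / 15 = 0.333333
U% = 33.33%

33.33


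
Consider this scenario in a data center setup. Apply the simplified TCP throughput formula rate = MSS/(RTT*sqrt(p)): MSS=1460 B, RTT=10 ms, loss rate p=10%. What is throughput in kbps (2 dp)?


Given: MSS = 1460 bytes, RTT = 10 ms, loss = 10%
RTT in seconds = 10 / 1000 = 0.01
Loss rate = 10% = 0.1
sqrt(loss) = sqrt(0.1) = 0.316227766017
Throughput (bytes/s) = 1460 / (0.01 * 0.316227766017) = 461692.5384
Throughput (kbps) = 461692.5384 * 8 / 1000 = 3693.540307 -> 3693.54 kbps (2 dp)

3693.54


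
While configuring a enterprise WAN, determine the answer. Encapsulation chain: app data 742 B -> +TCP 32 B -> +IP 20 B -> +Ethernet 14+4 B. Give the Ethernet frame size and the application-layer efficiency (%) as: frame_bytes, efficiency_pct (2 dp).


TCP segment = 742 + 32 = 774 B
IP packet = 774 + 20 = 794 B
Ethernet frame = 794 + 14 + 4 = 812 B
Efficiency = app / frame = 742 / 812 = 0.913793 = 91.3793% -> 91.38% (2 dp)

812, 91.38


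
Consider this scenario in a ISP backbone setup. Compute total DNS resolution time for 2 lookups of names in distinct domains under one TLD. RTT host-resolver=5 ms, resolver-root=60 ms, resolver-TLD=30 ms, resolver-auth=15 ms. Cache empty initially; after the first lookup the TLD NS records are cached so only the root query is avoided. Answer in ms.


Lookup 1 (cold cache): local + root + TLD + auth = 5 + 60 + 30 + 15 = 110 ms
Lookups 2..2 (TLD NS cached -> skip root; new domain -> still ask TLD and auth): local + TLD + auth = 5 + 30 + 15 = 50 ms each
Remaining 1 lookups: 1 * 50 = 50 ms
Total = 110 + 50 = 160 ms

160


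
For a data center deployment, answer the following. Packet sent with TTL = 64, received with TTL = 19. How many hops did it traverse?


Given: initial TTL = 64, received TTL = 19
Hops = initial TTL - received TTL
Hops = 64 - 19 = 45

45


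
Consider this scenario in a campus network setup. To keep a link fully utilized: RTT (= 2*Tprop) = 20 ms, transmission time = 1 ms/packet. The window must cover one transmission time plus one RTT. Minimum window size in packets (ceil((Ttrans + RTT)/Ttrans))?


Given: Ttrans = 1 ms, RTT = 20 ms (= 2 * Tprop, Tprop = 10 ms)
Time until first ACK returns = Ttrans + RTT = 1 + 20 = 21 ms
Need W * Ttrans >= Ttrans + RTT  ->  W >= (Ttrans + RTT) / Ttrans
(Ttrans + RTT) / Ttrans = 21 / 1 = 21
W_min = ceil(21) = 21

21


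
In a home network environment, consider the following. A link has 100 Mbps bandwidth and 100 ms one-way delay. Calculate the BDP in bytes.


Given: bandwidth = 100 Mbps, delay = 100 ms
BDP in bits = 100 * 10^6 * 100 / 1000
BDP in bits = 10000000
BDP in bytes = 10000000 / 8 = 1250000

1250000


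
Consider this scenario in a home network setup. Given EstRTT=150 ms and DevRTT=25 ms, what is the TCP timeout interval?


Given: EstRTT = 150 ms, DevRTT = 25 ms
Timeout = EstRTT + 4 * DevRTT
4 * DevRTT = 4 * 25 = 100
Timeout = 150 + 100 = 250 ms

250


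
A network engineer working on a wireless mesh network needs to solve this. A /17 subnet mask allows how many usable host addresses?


Given: subnet mask /17
Host bits = 32 - 17 = 15
Total addresses = 2^15 = 32768
Usable hosts = 32768 - 2 (network + broadcast) = 32766

32766


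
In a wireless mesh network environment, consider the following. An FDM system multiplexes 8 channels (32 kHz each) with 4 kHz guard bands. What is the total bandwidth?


Given: 8 channels, 32 kHz each, guard = 4 kHz
Channel bandwidth = 8 * 32 = 256 kHz
Guard bands = 7 gaps * 4 kHz = 28 kHz
Total = 256 + 28 = 284 kHz

284


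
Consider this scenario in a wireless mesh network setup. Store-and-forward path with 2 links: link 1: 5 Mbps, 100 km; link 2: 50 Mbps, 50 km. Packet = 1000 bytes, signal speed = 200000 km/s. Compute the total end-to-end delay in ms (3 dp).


Packet = 1000 bytes = 8000 bits. Store-and-forward: sum (t_trans + t_prop) per link.
Link 1: t_trans = 8000/(5*10^6) s = 1.6000 ms; t_prop = 100/200000 s = 0.5000 ms; subtotal = 2.1000 ms
Link 2: t_trans = 8000/(50*10^6) s = 0.1600 ms; t_prop = 50/200000 s = 0.2500 ms; subtotal = 0.4100 ms
End-to-end = 2.1000 + 0.4100 = 2.5100 ms -> 2.510 ms (3 dp)

2.510


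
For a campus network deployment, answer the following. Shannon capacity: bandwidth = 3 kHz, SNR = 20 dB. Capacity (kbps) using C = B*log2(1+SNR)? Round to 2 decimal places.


Given: B = 3 kHz, SNR = 20 dB
SNR linear = 10^(20/10) = 100
1 + SNR = 101
log2(101) = 6.6582114828
C = 3 * 1000 * 6.6582114828 = 19974.6344 bps
C = 19.974634 kbps -> 19.97 kbps (2 dp)

19.97


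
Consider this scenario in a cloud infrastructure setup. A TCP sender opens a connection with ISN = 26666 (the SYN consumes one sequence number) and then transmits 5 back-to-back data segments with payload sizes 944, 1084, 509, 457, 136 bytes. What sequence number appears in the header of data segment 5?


The SYN occupies sequence number ISN = 26666, so the first data byte is ISN + 1 = 26667.
SEQ of data segment i = (ISN + 1) + sum of payload sizes of segments 1..i-1.
Segment 1: SEQ = 26667, payload = 944 bytes
Segment 2: SEQ = 27611, payload = 1084 bytes
Segment 3: SEQ = 28695, payload = 509 bytes
Segment 4: SEQ = 29204, payload = 457 bytes
Segment 5: SEQ = 29661, payload = 136 bytes
SEQ of segment 5 = 26667 + 944 + 1084 + 509 + 457 = 29661

29661


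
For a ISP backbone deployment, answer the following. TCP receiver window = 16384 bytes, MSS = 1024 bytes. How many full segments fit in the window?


Given: RWND = 16384 bytes, MSS = 1024 bytes
Full segments = floor(RWND / MSS)
Full segments = floor(16384 / 1024)
Full segments = floor(16.0) = 16

16


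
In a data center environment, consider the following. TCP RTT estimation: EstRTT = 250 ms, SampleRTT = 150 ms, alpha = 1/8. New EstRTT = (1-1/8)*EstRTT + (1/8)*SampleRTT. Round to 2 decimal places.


Given: EstRTT = 250 ms, SampleRTT = 150 ms, alpha = 1/8
New EstRTT = (1 - alpha) * EstRTT + alpha * SampleRTT
(7/8) * 250 = 218.75
(1/8) * 150 = 18.75
New EstRTT = 218.75 + 18.75 = 237.5 ms -> 237.50 ms (2 dp)

237.50


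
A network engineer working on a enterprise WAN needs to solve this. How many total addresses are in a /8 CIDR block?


Given: CIDR prefix /8
Host bits = 32 - 8 = 24
Total addresses = 2^24 = 16777216

16777216


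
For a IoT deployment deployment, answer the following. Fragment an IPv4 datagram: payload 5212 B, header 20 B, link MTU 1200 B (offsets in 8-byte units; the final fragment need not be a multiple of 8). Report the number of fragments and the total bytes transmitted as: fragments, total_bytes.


Max data per non-final fragment = floor((MTU - header)/8)*8 = floor((1200 - 20)/8)*8 = floor(1180/8)*8 = 1176 B
Final fragment needs no 8-byte alignment: it can carry up to MTU - header = 1180 B
Non-final fragments needed = ceil((payload - 1180) / 1176) = ceil(4032/1176) = ceil(3.4286) = 4
Number of fragments = 4 + 1 = 5
Fragment sizes (data): 4 * 1176 B + 508 B (last, 508 <= 1180 OK)
Total bytes sent = payload + n_frags * header = 5212 + 5*20 = 5212 + 100 = 5312 B

5, 5312
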